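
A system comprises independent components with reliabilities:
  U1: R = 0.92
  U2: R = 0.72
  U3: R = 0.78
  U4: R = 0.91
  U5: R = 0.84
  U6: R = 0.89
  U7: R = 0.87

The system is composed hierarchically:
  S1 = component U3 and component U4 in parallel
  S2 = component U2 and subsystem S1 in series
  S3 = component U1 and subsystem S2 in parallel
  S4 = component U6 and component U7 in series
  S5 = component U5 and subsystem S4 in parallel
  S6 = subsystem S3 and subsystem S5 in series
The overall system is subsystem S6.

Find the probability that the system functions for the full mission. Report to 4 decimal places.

0.9412

Parallel (U3 and U4): 1 − (1 − 0.780000)(1 − 0.910000) = 0.980200
Series (U2 and [0.980200]): 0.720000 × 0.980200 = 0.705744
Parallel (U1 and [0.705744]): 1 − (1 − 0.920000)(1 − 0.705744) = 0.976460
Series (U6 and U7): 0.890000 × 0.870000 = 0.774300
Parallel (U5 and [0.774300]): 1 − (1 − 0.840000)(1 − 0.774300) = 0.963888
Series ([0.976460] and [0.963888]): 0.976460 × 0.963888 = 0.9412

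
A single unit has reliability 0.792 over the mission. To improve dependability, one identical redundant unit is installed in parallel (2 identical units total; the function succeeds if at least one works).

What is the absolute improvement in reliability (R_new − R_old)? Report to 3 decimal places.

R_before = 0.792
R_after = 1 − (1 − 0.792)^2 = 0.957
ΔR = 0.957 − 0.792 = 0.165

0.165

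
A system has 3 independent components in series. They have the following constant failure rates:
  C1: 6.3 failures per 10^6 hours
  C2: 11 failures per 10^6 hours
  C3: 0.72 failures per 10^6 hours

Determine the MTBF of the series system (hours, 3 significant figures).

55500

Series of exponential components: λ_sys = Σ λ_i
λ_sys = 0.0000063 + 0.000011 + 0.00000072 = 1.8020e-05 /h
MTBF = 1 / λ_sys = 55500 h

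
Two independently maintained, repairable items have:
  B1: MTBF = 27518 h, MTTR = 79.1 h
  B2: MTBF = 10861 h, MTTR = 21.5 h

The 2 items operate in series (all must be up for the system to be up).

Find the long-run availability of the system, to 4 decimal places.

0.9952

A(B1) = MTBF/(MTBF+MTTR) = 27518/(27518+79.1) = 0.997134
A(B2) = MTBF/(MTBF+MTTR) = 10861/(10861+21.5) = 0.998024
Series availability: 0.997134 × 0.998024 = 0.9952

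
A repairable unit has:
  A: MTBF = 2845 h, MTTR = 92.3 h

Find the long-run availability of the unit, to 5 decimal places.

A(A) = MTBF/(MTBF+MTTR) = 2845/(2845+92.3) = 0.96858

0.96858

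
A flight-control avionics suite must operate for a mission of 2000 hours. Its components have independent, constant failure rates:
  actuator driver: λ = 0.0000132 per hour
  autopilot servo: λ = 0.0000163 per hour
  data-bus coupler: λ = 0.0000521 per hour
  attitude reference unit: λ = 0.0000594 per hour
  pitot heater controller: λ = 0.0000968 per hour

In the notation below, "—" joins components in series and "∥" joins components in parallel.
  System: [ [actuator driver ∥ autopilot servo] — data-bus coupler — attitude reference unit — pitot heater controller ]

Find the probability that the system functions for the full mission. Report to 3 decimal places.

0.659

R(actuator driver) = exp(−0.0000132 × 2000) = 0.97395
R(autopilot servo) = exp(−0.0000163 × 2000) = 0.96793
R(data-bus coupler) = exp(−0.0000521 × 2000) = 0.90105
R(attitude reference unit) = exp(−0.0000594 × 2000) = 0.88799
R(pitot heater controller) = exp(−0.0000968 × 2000) = 0.82399
Parallel (actuator driver and autopilot servo): 1 − (1 − 0.97395)(1 − 0.96793) = 0.99916
Series ([0.99916], data-bus coupler, attitude reference unit, and pitot heater controller): 0.99916 × 0.90105 × 0.88799 × 0.82399 = 0.659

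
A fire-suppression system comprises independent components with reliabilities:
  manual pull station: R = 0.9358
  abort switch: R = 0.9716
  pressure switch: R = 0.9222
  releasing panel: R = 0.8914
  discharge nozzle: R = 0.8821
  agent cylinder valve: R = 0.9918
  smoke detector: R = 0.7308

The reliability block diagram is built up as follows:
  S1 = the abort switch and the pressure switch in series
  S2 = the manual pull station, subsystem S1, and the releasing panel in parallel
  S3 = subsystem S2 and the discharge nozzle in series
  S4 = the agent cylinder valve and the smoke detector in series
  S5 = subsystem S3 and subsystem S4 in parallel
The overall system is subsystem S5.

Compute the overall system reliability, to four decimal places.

0.9674

Series (abort switch and pressure switch): 0.971600 × 0.922200 = 0.896010
Parallel (manual pull station, [0.896010], and releasing panel): 1 − (1 − 0.935800)(1 − 0.896010)(1 − 0.891400) = 0.999275
Series ([0.999275] and discharge nozzle): 0.999275 × 0.882100 = 0.881460
Series (agent cylinder valve and smoke detector): 0.991800 × 0.730800 = 0.724807
Parallel ([0.881460] and [0.724807]): 1 − (1 − 0.881460)(1 − 0.724807) = 0.9674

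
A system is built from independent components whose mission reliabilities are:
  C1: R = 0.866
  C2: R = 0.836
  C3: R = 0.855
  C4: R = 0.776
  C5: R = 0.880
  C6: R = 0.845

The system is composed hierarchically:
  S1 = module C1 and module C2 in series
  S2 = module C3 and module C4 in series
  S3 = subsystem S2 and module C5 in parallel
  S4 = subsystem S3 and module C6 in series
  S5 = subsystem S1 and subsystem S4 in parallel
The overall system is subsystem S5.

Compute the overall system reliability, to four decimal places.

0.9478

Series (C1 and C2): 0.866000 × 0.836000 = 0.723976
Series (C3 and C4): 0.855000 × 0.776000 = 0.663480
Parallel ([0.663480] and C5): 1 − (1 − 0.663480)(1 − 0.880000) = 0.959618
Series ([0.959618] and C6): 0.959618 × 0.845000 = 0.810877
Parallel ([0.723976] and [0.810877]): 1 − (1 − 0.723976)(1 − 0.810877) = 0.9478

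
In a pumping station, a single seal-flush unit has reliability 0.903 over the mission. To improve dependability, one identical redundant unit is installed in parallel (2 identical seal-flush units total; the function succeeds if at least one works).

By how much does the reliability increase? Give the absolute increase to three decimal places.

R_before = 0.903
R_after = 1 − (1 − 0.903)^2 = 0.991
ΔR = 0.991 − 0.903 = 0.088

0.088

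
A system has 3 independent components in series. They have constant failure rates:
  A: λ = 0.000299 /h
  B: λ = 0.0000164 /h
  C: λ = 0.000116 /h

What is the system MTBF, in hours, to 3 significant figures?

2320

Series of exponential components: λ_sys = Σ λ_i
λ_sys = 0.000299 + 0.0000164 + 0.000116 = 4.3140e-04 /h
MTBF = 1 / λ_sys = 2320 h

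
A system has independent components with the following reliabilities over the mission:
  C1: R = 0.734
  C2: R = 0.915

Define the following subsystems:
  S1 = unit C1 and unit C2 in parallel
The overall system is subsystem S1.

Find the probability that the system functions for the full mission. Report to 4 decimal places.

Parallel (C1 and C2): 1 − (1 − 0.734000)(1 − 0.915000) = 0.9774

0.9774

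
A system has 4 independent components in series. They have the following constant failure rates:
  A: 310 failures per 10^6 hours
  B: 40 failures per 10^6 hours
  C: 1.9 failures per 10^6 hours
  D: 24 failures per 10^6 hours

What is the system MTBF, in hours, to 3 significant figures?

Series of exponential components: λ_sys = Σ λ_i
λ_sys = 0.00031 + 0.000040 + 0.0000019 + 0.000024 = 3.7590e-04 /h
MTBF = 1 / λ_sys = 2660 h

2660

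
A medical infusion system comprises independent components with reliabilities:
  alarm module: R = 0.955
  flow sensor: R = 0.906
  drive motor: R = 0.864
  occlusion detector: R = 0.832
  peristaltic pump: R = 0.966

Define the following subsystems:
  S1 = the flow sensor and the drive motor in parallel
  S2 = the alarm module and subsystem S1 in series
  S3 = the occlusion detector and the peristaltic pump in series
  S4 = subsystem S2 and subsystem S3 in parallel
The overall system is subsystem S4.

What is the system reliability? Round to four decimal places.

0.9888

Parallel (flow sensor and drive motor): 1 − (1 − 0.906000)(1 − 0.864000) = 0.987216
Series (alarm module and [0.987216]): 0.955000 × 0.987216 = 0.942791
Series (occlusion detector and peristaltic pump): 0.832000 × 0.966000 = 0.803712
Parallel ([0.942791] and [0.803712]): 1 − (1 − 0.942791)(1 − 0.803712) = 0.9888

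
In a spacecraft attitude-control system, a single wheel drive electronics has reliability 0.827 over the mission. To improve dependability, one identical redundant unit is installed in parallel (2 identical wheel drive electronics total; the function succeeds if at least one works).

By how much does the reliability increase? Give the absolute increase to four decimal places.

R_before = 0.827
R_after = 1 − (1 − 0.827)^2 = 0.9701
ΔR = 0.9701 − 0.827 = 0.1431

0.1431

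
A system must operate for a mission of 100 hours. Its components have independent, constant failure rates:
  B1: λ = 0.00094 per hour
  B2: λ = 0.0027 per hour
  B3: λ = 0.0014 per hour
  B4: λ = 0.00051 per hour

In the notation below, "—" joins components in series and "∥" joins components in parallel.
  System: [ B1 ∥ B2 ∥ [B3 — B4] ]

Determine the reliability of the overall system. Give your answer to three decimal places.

R(B1) = exp(−0.00094 × 100) = 0.91028
R(B2) = exp(−0.0027 × 100) = 0.76338
R(B3) = exp(−0.0014 × 100) = 0.86936
R(B4) = exp(−0.00051 × 100) = 0.95028
Series (B3 and B4): 0.86936 × 0.95028 = 0.82614
Parallel (B1, B2, and [0.82614]): 1 − (1 − 0.91028)(1 − 0.76338)(1 − 0.82614) = 0.996

0.996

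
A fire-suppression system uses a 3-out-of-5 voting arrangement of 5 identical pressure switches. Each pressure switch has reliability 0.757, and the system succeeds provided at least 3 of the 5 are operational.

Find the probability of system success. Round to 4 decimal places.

0.9037

R = Σ_{i=3}^{5} C(5,i) p^i (1−p)^{5−i} with p = 0.757
C(5,3)·0.757^3·0.243^2 = 0.256153
C(5,4)·0.757^4·0.243^1 = 0.398988
C(5,5)·0.757^5·0.243^0 = 0.248588
Sum = 0.9037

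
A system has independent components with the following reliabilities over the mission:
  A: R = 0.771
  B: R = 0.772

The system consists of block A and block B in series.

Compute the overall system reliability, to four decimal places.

Series (A and B): 0.771000 × 0.772000 = 0.5952

0.5952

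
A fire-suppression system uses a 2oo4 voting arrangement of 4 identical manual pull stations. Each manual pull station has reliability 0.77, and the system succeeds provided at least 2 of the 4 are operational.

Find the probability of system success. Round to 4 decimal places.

0.9597

R = Σ_{i=2}^{4} C(4,i) p^i (1−p)^{4−i} with p = 0.77
C(4,2)·0.77^2·0.23^2 = 0.188186
C(4,3)·0.77^3·0.23^1 = 0.420010
C(4,4)·0.77^4·0.23^0 = 0.351530
Sum = 0.9597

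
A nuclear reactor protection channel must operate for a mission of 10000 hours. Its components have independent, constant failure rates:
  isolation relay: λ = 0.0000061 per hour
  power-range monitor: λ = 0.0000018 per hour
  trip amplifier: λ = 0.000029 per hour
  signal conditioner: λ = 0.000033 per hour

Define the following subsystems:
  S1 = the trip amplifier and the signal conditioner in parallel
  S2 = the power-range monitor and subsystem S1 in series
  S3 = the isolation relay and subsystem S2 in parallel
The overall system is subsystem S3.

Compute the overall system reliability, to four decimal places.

R(isolation relay) = exp(−0.0000061 × 10000) = 0.940823
R(power-range monitor) = exp(−0.0000018 × 10000) = 0.982161
R(trip amplifier) = exp(−0.000029 × 10000) = 0.748264
R(signal conditioner) = exp(−0.000033 × 10000) = 0.718924
Parallel (trip amplifier and signal conditioner): 1 − (1 − 0.748264)(1 − 0.718924) = 0.929243
Series (power-range monitor and [0.929243]): 0.982161 × 0.929243 = 0.912666
Parallel (isolation relay and [0.912666]): 1 − (1 − 0.940823)(1 − 0.912666) = 0.9948

0.9948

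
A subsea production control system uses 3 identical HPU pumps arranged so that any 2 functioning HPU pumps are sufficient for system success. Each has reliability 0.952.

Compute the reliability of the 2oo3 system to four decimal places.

0.9933

R = Σ_{i=2}^{3} C(3,i) p^i (1−p)^{3−i} with p = 0.952
C(3,2)·0.952^2·0.048^1 = 0.130508
C(3,3)·0.952^3·0.048^0 = 0.862801
Sum = 0.9933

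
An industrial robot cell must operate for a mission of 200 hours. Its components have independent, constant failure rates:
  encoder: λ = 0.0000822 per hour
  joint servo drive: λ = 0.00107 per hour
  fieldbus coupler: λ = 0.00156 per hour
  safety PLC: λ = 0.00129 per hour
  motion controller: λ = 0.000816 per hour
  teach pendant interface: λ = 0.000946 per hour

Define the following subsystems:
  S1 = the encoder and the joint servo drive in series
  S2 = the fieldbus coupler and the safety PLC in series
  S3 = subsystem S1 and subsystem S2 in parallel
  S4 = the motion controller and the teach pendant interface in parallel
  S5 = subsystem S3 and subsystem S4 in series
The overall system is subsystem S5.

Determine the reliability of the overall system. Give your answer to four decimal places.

R(encoder) = exp(−0.0000822 × 200) = 0.983694
R(joint servo drive) = exp(−0.00107 × 200) = 0.807348
R(fieldbus coupler) = exp(−0.00156 × 200) = 0.731982
R(safety PLC) = exp(−0.00129 × 200) = 0.772595
R(motion controller) = exp(−0.000816 × 200) = 0.849421
R(teach pendant interface) = exp(−0.000946 × 200) = 0.827621
Series (encoder and joint servo drive): 0.983694 × 0.807348 = 0.794183
Series (fieldbus coupler and safety PLC): 0.731982 × 0.772595 = 0.565526
Parallel ([0.794183] and [0.565526]): 1 − (1 − 0.794183)(1 − 0.565526) = 0.910578
Parallel (motion controller and teach pendant interface): 1 − (1 − 0.849421)(1 − 0.827621) = 0.974043
Series ([0.910578] and [0.974043]): 0.910578 × 0.974043 = 0.8869

0.8869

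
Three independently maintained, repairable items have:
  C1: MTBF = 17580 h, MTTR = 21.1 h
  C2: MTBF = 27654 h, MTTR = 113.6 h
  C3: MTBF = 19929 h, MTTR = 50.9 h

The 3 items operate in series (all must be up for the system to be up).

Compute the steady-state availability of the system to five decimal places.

0.99218

A(C1) = MTBF/(MTBF+MTTR) = 17580/(17580+21.1) = 0.998801
A(C2) = MTBF/(MTBF+MTTR) = 27654/(27654+113.6) = 0.995909
A(C3) = MTBF/(MTBF+MTTR) = 19929/(19929+50.9) = 0.997452
Series availability: 0.998801 × 0.995909 × 0.997452 = 0.99218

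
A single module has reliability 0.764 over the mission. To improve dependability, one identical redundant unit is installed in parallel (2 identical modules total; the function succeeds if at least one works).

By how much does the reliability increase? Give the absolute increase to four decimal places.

0.1803

R_before = 0.764
R_after = 1 − (1 − 0.764)^2 = 0.9443
ΔR = 0.9443 − 0.764 = 0.1803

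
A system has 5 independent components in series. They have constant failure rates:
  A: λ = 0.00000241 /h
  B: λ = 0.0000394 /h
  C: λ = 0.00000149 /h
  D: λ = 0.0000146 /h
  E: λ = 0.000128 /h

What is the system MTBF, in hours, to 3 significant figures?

5380

Series of exponential components: λ_sys = Σ λ_i
λ_sys = 0.00000241 + 0.0000394 + 0.00000149 + 0.0000146 + 0.000128 = 1.8590e-04 /h
MTBF = 1 / λ_sys = 5380 h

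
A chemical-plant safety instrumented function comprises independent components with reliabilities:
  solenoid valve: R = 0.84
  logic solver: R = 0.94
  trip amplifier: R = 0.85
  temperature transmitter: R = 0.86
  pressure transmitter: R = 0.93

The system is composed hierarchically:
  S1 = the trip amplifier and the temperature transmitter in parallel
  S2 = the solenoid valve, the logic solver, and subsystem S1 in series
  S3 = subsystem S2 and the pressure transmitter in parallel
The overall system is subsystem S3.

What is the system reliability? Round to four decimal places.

Parallel (trip amplifier and temperature transmitter): 1 − (1 − 0.850000)(1 − 0.860000) = 0.979000
Series (solenoid valve, logic solver, and [0.979000]): 0.840000 × 0.940000 × 0.979000 = 0.773018
Parallel ([0.773018] and pressure transmitter): 1 − (1 − 0.773018)(1 − 0.930000) = 0.9841

0.9841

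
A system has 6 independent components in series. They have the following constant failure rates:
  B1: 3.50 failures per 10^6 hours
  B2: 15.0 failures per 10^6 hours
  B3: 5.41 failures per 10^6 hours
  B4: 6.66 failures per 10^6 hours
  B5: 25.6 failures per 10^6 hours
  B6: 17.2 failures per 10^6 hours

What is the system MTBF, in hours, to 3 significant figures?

Series of exponential components: λ_sys = Σ λ_i
λ_sys = 0.00000350 + 0.0000150 + 0.00000541 + 0.00000666 + 0.0000256 + 0.0000172 = 7.3370e-05 /h
MTBF = 1 / λ_sys = 13600 h

13600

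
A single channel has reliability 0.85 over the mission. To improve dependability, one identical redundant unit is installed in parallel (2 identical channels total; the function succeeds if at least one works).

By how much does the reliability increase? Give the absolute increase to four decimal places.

R_before = 0.85
R_after = 1 − (1 − 0.85)^2 = 0.9775
ΔR = 0.9775 − 0.85 = 0.1275

0.1275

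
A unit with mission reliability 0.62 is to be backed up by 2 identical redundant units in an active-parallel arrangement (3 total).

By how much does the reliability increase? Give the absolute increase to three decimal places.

0.325

R_before = 0.62
R_after = 1 − (1 − 0.62)^3 = 0.945
ΔR = 0.945 − 0.62 = 0.325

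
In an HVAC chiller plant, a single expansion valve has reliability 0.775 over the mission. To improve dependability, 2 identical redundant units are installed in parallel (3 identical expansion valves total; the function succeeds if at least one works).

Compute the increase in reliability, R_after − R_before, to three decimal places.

0.214

R_before = 0.775
R_after = 1 − (1 − 0.775)^3 = 0.989
ΔR = 0.989 − 0.775 = 0.214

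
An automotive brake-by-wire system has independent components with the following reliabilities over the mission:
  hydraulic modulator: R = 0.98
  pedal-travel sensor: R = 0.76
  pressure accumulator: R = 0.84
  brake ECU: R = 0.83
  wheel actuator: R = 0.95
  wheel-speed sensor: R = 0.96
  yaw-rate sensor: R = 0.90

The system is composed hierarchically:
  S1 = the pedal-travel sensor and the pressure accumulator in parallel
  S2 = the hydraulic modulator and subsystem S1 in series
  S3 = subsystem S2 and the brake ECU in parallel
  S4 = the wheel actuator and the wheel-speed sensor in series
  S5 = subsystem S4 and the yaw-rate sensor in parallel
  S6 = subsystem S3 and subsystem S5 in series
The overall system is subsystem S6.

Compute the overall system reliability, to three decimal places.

Parallel (pedal-travel sensor and pressure accumulator): 1 − (1 − 0.76000)(1 − 0.84000) = 0.96160
Series (hydraulic modulator and [0.96160]): 0.98000 × 0.96160 = 0.94237
Parallel ([0.94237] and brake ECU): 1 − (1 − 0.94237)(1 − 0.83000) = 0.99020
Series (wheel actuator and wheel-speed sensor): 0.95000 × 0.96000 = 0.91200
Parallel ([0.91200] and yaw-rate sensor): 1 − (1 − 0.91200)(1 − 0.90000) = 0.99120
Series ([0.99020] and [0.99120]): 0.99020 × 0.99120 = 0.981

0.981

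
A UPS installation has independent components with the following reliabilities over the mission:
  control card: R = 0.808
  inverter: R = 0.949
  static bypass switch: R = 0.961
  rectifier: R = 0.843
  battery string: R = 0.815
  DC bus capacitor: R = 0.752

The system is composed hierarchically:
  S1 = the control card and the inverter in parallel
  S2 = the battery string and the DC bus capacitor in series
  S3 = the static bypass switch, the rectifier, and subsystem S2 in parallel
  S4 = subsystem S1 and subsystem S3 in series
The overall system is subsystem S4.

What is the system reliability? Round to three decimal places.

Parallel (control card and inverter): 1 − (1 − 0.80800)(1 − 0.94900) = 0.99021
Series (battery string and DC bus capacitor): 0.81500 × 0.75200 = 0.61288
Parallel (static bypass switch, rectifier, and [0.61288]): 1 − (1 − 0.96100)(1 − 0.84300)(1 − 0.61288) = 0.99763
Series ([0.99021] and [0.99763]): 0.99021 × 0.99763 = 0.988

0.988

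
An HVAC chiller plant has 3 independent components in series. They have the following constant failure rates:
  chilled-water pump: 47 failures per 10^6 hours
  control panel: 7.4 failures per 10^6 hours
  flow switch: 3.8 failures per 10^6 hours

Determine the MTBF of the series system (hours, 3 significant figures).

Series of exponential components: λ_sys = Σ λ_i
λ_sys = 0.000047 + 0.0000074 + 0.0000038 = 5.8200e-05 /h
MTBF = 1 / λ_sys = 17200 h

17200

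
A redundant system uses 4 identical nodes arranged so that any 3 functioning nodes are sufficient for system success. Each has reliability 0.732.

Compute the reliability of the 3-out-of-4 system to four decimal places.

R = Σ_{i=3}^{4} C(4,i) p^i (1−p)^{4−i} with p = 0.732
C(4,3)·0.732^3·0.268^1 = 0.420463
C(4,4)·0.732^4·0.268^0 = 0.287107
Sum = 0.7076

0.7076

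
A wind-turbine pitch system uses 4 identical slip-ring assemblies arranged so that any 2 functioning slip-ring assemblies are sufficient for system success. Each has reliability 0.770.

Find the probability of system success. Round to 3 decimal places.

R = Σ_{i=2}^{4} C(4,i) p^i (1−p)^{4−i} with p = 0.770
C(4,2)·0.770^2·0.230^2 = 0.18819
C(4,3)·0.770^3·0.230^1 = 0.42001
C(4,4)·0.770^4·0.230^0 = 0.35153
Sum = 0.960

0.960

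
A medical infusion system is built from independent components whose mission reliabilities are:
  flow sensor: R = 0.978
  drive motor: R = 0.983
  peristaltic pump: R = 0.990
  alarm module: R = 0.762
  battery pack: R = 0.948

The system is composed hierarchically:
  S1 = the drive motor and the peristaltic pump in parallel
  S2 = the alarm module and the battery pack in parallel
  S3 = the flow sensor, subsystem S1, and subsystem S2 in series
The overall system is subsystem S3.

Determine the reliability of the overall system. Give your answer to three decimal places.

0.966

Parallel (drive motor and peristaltic pump): 1 − (1 − 0.98300)(1 − 0.99000) = 0.99983
Parallel (alarm module and battery pack): 1 − (1 − 0.76200)(1 − 0.94800) = 0.98762
Series (flow sensor, [0.99983], and [0.98762]): 0.97800 × 0.99983 × 0.98762 = 0.966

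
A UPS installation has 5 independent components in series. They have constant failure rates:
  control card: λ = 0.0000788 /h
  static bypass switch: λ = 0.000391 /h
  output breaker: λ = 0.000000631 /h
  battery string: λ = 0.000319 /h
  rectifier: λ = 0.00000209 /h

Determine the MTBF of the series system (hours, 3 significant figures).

1260

Series of exponential components: λ_sys = Σ λ_i
λ_sys = 0.0000788 + 0.000391 + 0.000000631 + 0.000319 + 0.00000209 = 7.9152e-04 /h
MTBF = 1 / λ_sys = 1260 h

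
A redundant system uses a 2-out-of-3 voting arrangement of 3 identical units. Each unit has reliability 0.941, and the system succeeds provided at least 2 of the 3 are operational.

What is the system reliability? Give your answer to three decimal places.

R = Σ_{i=2}^{3} C(3,i) p^i (1−p)^{3−i} with p = 0.941
C(3,2)·0.941^2·0.059^1 = 0.15673
C(3,3)·0.941^3·0.059^0 = 0.83324
Sum = 0.990

0.990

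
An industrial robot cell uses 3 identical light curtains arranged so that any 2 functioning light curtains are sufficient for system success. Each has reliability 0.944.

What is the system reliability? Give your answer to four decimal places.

R = Σ_{i=2}^{3} C(3,i) p^i (1−p)^{3−i} with p = 0.944
C(3,2)·0.944^2·0.056^1 = 0.149711
C(3,3)·0.944^3·0.056^0 = 0.841232
Sum = 0.9909

0.9909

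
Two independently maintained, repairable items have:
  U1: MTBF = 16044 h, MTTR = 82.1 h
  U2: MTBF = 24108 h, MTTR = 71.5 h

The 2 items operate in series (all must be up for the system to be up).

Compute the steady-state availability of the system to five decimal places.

A(U1) = MTBF/(MTBF+MTTR) = 16044/(16044+82.1) = 0.994909
A(U2) = MTBF/(MTBF+MTTR) = 24108/(24108+71.5) = 0.997043
Series availability: 0.994909 × 0.997043 = 0.99197

0.99197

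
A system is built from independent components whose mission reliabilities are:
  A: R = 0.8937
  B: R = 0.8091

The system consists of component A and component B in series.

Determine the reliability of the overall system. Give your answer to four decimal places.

0.7231

Series (A and B): 0.893700 × 0.809100 = 0.7231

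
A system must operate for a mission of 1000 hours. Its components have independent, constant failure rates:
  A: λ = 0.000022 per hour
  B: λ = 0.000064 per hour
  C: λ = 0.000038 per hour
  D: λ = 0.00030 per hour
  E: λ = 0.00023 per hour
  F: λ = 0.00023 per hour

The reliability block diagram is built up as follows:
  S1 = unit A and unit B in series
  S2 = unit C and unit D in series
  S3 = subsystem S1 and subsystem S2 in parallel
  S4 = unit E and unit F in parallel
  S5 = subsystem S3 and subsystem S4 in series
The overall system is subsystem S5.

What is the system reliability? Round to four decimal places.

0.9351

R(A) = exp(−0.000022 × 1000) = 0.978240
R(B) = exp(−0.000064 × 1000) = 0.938005
R(C) = exp(−0.000038 × 1000) = 0.962713
R(D) = exp(−0.00030 × 1000) = 0.740818
R(E) = exp(−0.00023 × 1000) = 0.794534
R(F) = exp(−0.00023 × 1000) = 0.794534
Series (A and B): 0.978240 × 0.938005 = 0.917594
Series (C and D): 0.962713 × 0.740818 = 0.713195
Parallel ([0.917594] and [0.713195]): 1 − (1 − 0.917594)(1 − 0.713195) = 0.976366
Parallel (E and F): 1 − (1 − 0.794534)(1 − 0.794534) = 0.957784
Series ([0.976366] and [0.957784]): 0.976366 × 0.957784 = 0.9351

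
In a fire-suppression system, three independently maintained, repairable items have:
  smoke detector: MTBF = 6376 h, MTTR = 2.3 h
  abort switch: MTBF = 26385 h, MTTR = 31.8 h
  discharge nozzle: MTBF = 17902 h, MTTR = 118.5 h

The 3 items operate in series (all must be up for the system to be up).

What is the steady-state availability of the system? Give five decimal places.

A(smoke detector) = MTBF/(MTBF+MTTR) = 6376/(6376+2.3) = 0.999639
A(abort switch) = MTBF/(MTBF+MTTR) = 26385/(26385+31.8) = 0.998796
A(discharge nozzle) = MTBF/(MTBF+MTTR) = 17902/(17902+118.5) = 0.993424
Series availability: 0.999639 × 0.998796 × 0.993424 = 0.99187

0.99187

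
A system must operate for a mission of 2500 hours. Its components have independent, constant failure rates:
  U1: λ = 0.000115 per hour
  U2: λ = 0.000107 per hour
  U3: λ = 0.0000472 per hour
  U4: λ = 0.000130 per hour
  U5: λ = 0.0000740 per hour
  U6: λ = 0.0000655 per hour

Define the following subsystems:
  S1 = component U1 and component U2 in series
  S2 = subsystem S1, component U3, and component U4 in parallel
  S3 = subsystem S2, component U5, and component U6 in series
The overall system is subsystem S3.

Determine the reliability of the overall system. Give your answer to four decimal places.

R(U1) = exp(−0.000115 × 2500) = 0.750137
R(U2) = exp(−0.000107 × 2500) = 0.765290
R(U3) = exp(−0.0000472 × 2500) = 0.888696
R(U4) = exp(−0.000130 × 2500) = 0.722527
R(U5) = exp(−0.0000740 × 2500) = 0.831104
R(U6) = exp(−0.0000655 × 2500) = 0.848954
Series (U1 and U2): 0.750137 × 0.765290 = 0.574072
Parallel ([0.574072], U3, and U4): 1 − (1 − 0.574072)(1 − 0.888696)(1 − 0.722527) = 0.986846
Series ([0.986846], U5, and U6): 0.986846 × 0.831104 × 0.848954 = 0.6963

0.6963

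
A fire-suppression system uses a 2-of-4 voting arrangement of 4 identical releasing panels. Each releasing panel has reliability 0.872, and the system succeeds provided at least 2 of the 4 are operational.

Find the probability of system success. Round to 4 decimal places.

0.9924

R = Σ_{i=2}^{4} C(4,i) p^i (1−p)^{4−i} with p = 0.872
C(4,2)·0.872^2·0.128^2 = 0.074749
C(4,3)·0.872^3·0.128^1 = 0.339484
C(4,4)·0.872^4·0.128^0 = 0.578184
Sum = 0.9924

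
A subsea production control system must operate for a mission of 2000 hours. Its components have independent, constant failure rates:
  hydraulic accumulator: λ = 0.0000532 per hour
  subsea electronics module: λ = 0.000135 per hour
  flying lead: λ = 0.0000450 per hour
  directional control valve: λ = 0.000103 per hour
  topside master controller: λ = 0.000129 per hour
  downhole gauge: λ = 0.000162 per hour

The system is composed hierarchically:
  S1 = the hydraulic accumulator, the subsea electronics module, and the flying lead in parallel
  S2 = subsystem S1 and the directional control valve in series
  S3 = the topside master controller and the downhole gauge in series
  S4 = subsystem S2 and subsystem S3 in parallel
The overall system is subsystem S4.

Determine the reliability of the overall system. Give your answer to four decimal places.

R(hydraulic accumulator) = exp(−0.0000532 × 2000) = 0.899065
R(subsea electronics module) = exp(−0.000135 × 2000) = 0.763379
R(flying lead) = exp(−0.0000450 × 2000) = 0.913931
R(directional control valve) = exp(−0.000103 × 2000) = 0.813833
R(topside master controller) = exp(−0.000129 × 2000) = 0.772595
R(downhole gauge) = exp(−0.000162 × 2000) = 0.723250
Parallel (hydraulic accumulator, subsea electronics module, and flying lead): 1 − (1 − 0.899065)(1 − 0.763379)(1 − 0.913931) = 0.997944
Series ([0.997944] and directional control valve): 0.997944 × 0.813833 = 0.812160
Series (topside master controller and downhole gauge): 0.772595 × 0.723250 = 0.558779
Parallel ([0.812160] and [0.558779]): 1 − (1 − 0.812160)(1 − 0.558779) = 0.9171

0.9171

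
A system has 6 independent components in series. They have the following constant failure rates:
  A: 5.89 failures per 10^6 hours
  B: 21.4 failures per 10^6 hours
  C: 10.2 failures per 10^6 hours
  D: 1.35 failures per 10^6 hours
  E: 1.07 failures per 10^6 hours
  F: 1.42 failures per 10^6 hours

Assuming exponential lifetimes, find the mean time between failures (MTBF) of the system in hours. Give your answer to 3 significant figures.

Series of exponential components: λ_sys = Σ λ_i
λ_sys = 0.00000589 + 0.0000214 + 0.0000102 + 0.00000135 + 0.00000107 + 0.00000142 = 4.1330e-05 /h
MTBF = 1 / λ_sys = 24200 h

24200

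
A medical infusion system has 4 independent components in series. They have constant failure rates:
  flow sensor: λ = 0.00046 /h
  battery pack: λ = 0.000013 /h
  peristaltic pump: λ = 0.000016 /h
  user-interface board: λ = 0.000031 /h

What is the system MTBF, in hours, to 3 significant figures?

1920

Series of exponential components: λ_sys = Σ λ_i
λ_sys = 0.00046 + 0.000013 + 0.000016 + 0.000031 = 5.2000e-04 /h
MTBF = 1 / λ_sys = 1920 h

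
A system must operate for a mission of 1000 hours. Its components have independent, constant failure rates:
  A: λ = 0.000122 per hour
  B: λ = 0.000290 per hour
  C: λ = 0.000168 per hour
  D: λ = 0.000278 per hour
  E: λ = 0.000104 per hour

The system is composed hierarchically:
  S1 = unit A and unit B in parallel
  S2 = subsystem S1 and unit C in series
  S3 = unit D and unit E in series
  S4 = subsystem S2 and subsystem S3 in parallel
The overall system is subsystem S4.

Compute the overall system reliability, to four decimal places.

R(A) = exp(−0.000122 × 1000) = 0.885148
R(B) = exp(−0.000290 × 1000) = 0.748264
R(C) = exp(−0.000168 × 1000) = 0.845354
R(D) = exp(−0.000278 × 1000) = 0.757297
R(E) = exp(−0.000104 × 1000) = 0.901225
Parallel (A and B): 1 − (1 − 0.885148)(1 − 0.748264) = 0.971088
Series ([0.971088] and C): 0.971088 × 0.845354 = 0.820913
Series (D and E): 0.757297 × 0.901225 = 0.682495
Parallel ([0.820913] and [0.682495]): 1 − (1 − 0.820913)(1 − 0.682495) = 0.9431

0.9431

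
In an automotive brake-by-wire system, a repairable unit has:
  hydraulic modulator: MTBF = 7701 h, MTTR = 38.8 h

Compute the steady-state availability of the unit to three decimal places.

A(hydraulic modulator) = MTBF/(MTBF+MTTR) = 7701/(7701+38.8) = 0.995

0.995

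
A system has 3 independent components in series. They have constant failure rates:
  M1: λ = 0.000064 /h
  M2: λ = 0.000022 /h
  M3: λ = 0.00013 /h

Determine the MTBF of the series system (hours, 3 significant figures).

4630

Series of exponential components: λ_sys = Σ λ_i
λ_sys = 0.000064 + 0.000022 + 0.00013 = 2.1600e-04 /h
MTBF = 1 / λ_sys = 4630 h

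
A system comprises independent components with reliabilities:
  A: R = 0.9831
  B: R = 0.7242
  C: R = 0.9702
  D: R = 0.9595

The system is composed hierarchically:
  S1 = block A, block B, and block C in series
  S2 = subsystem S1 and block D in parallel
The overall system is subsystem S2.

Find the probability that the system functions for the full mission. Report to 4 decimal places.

0.9875

Series (A, B, and C): 0.983100 × 0.724200 × 0.970200 = 0.690745
Parallel ([0.690745] and D): 1 − (1 − 0.690745)(1 − 0.959500) = 0.9875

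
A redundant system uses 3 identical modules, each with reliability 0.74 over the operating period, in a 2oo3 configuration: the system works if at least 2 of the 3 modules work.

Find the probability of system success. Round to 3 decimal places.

0.832

R = Σ_{i=2}^{3} C(3,i) p^i (1−p)^{3−i} with p = 0.74
C(3,2)·0.74^2·0.26^1 = 0.42713
C(3,3)·0.74^3·0.26^0 = 0.40522
Sum = 0.832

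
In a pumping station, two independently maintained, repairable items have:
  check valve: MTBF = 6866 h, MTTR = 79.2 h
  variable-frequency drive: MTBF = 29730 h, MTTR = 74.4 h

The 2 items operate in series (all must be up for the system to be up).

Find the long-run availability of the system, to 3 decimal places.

0.986

A(check valve) = MTBF/(MTBF+MTTR) = 6866/(6866+79.2) = 0.988596
A(variable-frequency drive) = MTBF/(MTBF+MTTR) = 29730/(29730+74.4) = 0.997504
Series availability: 0.988596 × 0.997504 = 0.986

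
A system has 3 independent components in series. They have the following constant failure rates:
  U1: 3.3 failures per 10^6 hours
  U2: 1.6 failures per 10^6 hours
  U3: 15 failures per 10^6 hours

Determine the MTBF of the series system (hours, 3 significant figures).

50300

Series of exponential components: λ_sys = Σ λ_i
λ_sys = 0.0000033 + 0.0000016 + 0.000015 = 1.9900e-05 /h
MTBF = 1 / λ_sys = 50300 h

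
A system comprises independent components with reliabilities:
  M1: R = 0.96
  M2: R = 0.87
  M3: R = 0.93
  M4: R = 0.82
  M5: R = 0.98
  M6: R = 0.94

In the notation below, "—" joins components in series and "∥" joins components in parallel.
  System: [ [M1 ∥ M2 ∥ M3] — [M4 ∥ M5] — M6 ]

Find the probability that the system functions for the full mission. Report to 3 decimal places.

Parallel (M1, M2, and M3): 1 − (1 − 0.96000)(1 − 0.87000)(1 − 0.93000) = 0.99964
Parallel (M4 and M5): 1 − (1 − 0.82000)(1 − 0.98000) = 0.99640
Series ([0.99964], [0.99640], and M6): 0.99964 × 0.99640 × 0.94000 = 0.936

0.936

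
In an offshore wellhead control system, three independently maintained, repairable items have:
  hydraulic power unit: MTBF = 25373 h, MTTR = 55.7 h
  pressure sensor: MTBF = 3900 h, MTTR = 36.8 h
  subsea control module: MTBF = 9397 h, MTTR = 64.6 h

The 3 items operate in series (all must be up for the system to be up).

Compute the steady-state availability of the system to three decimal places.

A(hydraulic power unit) = MTBF/(MTBF+MTTR) = 25373/(25373+55.7) = 0.997810
A(pressure sensor) = MTBF/(MTBF+MTTR) = 3900/(3900+36.8) = 0.990652
A(subsea control module) = MTBF/(MTBF+MTTR) = 9397/(9397+64.6) = 0.993172
Series availability: 0.997810 × 0.990652 × 0.993172 = 0.982

0.982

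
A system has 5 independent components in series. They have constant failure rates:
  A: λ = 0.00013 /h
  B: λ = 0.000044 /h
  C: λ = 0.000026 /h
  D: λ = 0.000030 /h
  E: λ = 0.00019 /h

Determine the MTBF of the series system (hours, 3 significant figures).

2380

Series of exponential components: λ_sys = Σ λ_i
λ_sys = 0.00013 + 0.000044 + 0.000026 + 0.000030 + 0.00019 = 4.2000e-04 /h
MTBF = 1 / λ_sys = 2380 h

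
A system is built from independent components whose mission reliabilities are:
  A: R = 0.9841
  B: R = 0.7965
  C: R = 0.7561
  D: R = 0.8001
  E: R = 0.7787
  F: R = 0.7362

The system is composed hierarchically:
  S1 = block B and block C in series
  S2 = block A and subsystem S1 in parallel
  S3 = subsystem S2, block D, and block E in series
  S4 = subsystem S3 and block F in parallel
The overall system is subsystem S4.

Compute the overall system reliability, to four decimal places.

Series (B and C): 0.796500 × 0.756100 = 0.602234
Parallel (A and [0.602234]): 1 − (1 − 0.984100)(1 − 0.602234) = 0.993676
Series ([0.993676], D, and E): 0.993676 × 0.800100 × 0.778700 = 0.619098
Parallel ([0.619098] and F): 1 − (1 − 0.619098)(1 − 0.736200) = 0.8995

0.8995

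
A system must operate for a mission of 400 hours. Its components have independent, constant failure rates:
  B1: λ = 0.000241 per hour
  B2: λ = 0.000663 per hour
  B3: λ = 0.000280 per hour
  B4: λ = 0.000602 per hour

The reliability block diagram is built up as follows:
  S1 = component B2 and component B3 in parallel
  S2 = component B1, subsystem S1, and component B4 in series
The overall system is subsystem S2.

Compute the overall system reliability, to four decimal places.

R(B1) = exp(−0.000241 × 400) = 0.908101
R(B2) = exp(−0.000663 × 400) = 0.767053
R(B3) = exp(−0.000280 × 400) = 0.894044
R(B4) = exp(−0.000602 × 400) = 0.785999
Parallel (B2 and B3): 1 − (1 − 0.767053)(1 − 0.894044) = 0.975318
Series (B1, [0.975318], and B4): 0.908101 × 0.975318 × 0.785999 = 0.6961

0.6961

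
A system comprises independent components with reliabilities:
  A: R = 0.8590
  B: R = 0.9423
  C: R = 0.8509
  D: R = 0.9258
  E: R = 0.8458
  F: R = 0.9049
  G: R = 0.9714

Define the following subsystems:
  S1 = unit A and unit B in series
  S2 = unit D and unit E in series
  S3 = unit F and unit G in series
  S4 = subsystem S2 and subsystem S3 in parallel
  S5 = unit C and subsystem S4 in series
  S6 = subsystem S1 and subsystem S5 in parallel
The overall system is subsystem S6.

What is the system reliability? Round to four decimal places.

Series (A and B): 0.859000 × 0.942300 = 0.809436
Series (D and E): 0.925800 × 0.845800 = 0.783042
Series (F and G): 0.904900 × 0.971400 = 0.879020
Parallel ([0.783042] and [0.879020]): 1 − (1 − 0.783042)(1 − 0.879020) = 0.973752
Series (C and [0.973752]): 0.850900 × 0.973752 = 0.828566
Parallel ([0.809436] and [0.828566]): 1 − (1 − 0.809436)(1 − 0.828566) = 0.9673

0.9673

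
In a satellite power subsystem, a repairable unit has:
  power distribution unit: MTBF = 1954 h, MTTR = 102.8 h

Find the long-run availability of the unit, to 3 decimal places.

0.950

A(power distribution unit) = MTBF/(MTBF+MTTR) = 1954/(1954+102.8) = 0.950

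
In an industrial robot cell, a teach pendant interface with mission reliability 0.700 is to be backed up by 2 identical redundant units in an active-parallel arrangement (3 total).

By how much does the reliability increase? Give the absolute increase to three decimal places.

0.273

R_before = 0.700
R_after = 1 − (1 − 0.700)^3 = 0.973
ΔR = 0.973 − 0.700 = 0.273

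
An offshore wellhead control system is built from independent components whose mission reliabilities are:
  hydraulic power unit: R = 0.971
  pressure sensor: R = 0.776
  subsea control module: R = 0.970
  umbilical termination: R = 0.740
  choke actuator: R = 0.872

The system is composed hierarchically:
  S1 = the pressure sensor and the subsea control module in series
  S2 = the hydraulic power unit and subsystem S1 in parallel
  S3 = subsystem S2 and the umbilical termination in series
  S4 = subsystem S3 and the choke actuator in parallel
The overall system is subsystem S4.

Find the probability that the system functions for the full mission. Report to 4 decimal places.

Series (pressure sensor and subsea control module): 0.776000 × 0.970000 = 0.752720
Parallel (hydraulic power unit and [0.752720]): 1 − (1 − 0.971000)(1 − 0.752720) = 0.992829
Series ([0.992829] and umbilical termination): 0.992829 × 0.740000 = 0.734693
Parallel ([0.734693] and choke actuator): 1 − (1 − 0.734693)(1 − 0.872000) = 0.9660

0.9660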